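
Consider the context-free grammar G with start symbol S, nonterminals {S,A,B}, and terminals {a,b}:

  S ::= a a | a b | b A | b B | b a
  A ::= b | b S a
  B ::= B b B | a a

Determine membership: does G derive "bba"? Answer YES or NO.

Convert to CNF:
  S -> T0 A | T0 B | T0 T1 | T1 T0 | T1 T1
  A -> T0 X2 | b
  B -> B X3 | T1 T1
  T0 -> b
  T1 -> a
  X2 -> S T1
  X3 -> T0 B

Fill CYK table bottom-up:
  cell(0,0) b: {A,T0}  orig:{A}
  cell(1,1) b: {A,T0}  orig:{A}
  cell(2,2) a: {T1}  orig:{}
  cell(0,1) bb: {S}
  cell(1,2) ba: {S}
  cell(0,2) bba: {X2}  orig:{}

S ∉ T[0,2] ⇒ NO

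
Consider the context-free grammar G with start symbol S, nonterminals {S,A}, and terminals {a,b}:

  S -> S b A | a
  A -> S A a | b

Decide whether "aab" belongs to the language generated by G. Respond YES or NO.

Convert to CNF:
  S -> S X3 | a
  A -> S X2 | b
  T0 -> a
  T1 -> b
  X2 -> A T0
  X3 -> T1 A

CYK table (by increasing span):
  [0..0]={S,T0}  "a"  orig:{S}
  [1..1]={S,T0}  "a"  orig:{S}
  [2..2]={A,T1}  "b"  orig:{A}
  [0..1]=∅  "aa"
  [1..2]=∅  "ab"
  [0..2]=∅  "aab"

S ∉ T[0,2] ⇒ NO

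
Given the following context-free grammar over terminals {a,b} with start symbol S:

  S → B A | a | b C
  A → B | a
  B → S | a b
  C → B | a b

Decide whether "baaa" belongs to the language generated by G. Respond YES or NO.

Convert to CNF:
  S -> B A | T1 C | a
  A -> B A | T0 T1 | T1 C | a
  B -> B A | T0 T1 | T1 C | a
  C -> B A | T0 T1 | T1 C | a
  T0 -> a
  T1 -> b

CYK fill:
  cell(0,0) b: {T1}  orig:{}
  cell(1,1) a: {A,B,C,S,T0}  orig:{A,B,C,S}
  cell(2,2) a: {A,B,C,S,T0}  orig:{A,B,C,S}
  cell(3,3) a: {A,B,C,S,T0}  orig:{A,B,C,S}
  cell(0,1) ba: {A,B,C,S}
  cell(1,2) aa: {A,B,C,S}
  cell(2,3) aa: {A,B,C,S}
  cell(0,2) baa: {A,B,C,S}
  cell(1,3) aaa: {A,B,C,S}
  cell(0,3) baaa: {A,B,C,S}

S ∈ T[0,3] ⇒ YES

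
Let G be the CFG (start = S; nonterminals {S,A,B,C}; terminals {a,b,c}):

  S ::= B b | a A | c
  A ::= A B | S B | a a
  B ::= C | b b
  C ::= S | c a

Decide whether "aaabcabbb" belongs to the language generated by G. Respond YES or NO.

CNF form of G:
  S -> B T1 | T0 A | c
  A -> A B | S B | T0 T0
  B -> B T1 | T0 A | T1 T1 | T2 T0 | c
  C -> B T1 | T0 A | T2 T0 | c
  T0 -> a
  T1 -> b
  T2 -> c

CYK fill:
  T[0,0] 'a' = {T0}  orig:{}
  T[1,1] 'a' = {T0}  orig:{}
  T[2,2] 'a' = {T0}  orig:{}
  T[3,3] 'b' = {T1}  orig:{}
  T[4,4] 'c' = {B,C,S,T2}  orig:{B,C,S}
  T[5,5] 'a' = {T0}  orig:{}
  T[6,6] 'b' = {T1}  orig:{}
  T[7,7] 'b' = {T1}  orig:{}
  T[8,8] 'b' = {T1}  orig:{}
  T[0,1] 'aa' = {A}
  T[1,2] 'aa' = {A}
  T[2,3] 'ab' = ∅
  T[3,4] 'bc' = ∅
  T[4,5] 'ca' = {B,C}
  T[5,6] 'ab' = ∅
  T[6,7] 'bb' = {B}
  T[7,8] 'bb' = {B}
  T[0,2] 'aaa' = {B,C,S}
  T[1,3] 'aab' = ∅
  T[2,4] 'abc' = ∅
  T[3,5] 'bca' = ∅
  T[4,6] 'cab' = {B,C,S}
  T[5,7] 'abb' = ∅
  T[6,8] 'bbb' = {B,C,S}
  T[0,3] 'aaab' = {B,C,S}
  T[1,4] 'aabc' = ∅
  T[2,5] 'abca' = ∅
  T[3,6] 'bcab' = ∅
  T[4,7] 'cabb' = {B,C,S}
  T[5,8] 'abbb' = ∅
  T[0,4] 'aaabc' = {A}
  T[1,5] 'aabca' = ∅
  T[2,6] 'abcab' = ∅
  T[3,7] 'bcabb' = ∅
  T[4,8] 'cabbb' = {A,B,C,S}
  T[0,5] 'aaabca' = {A}
  T[1,6] 'aabcab' = ∅
  T[2,7] 'abcabb' = ∅
  T[3,8] 'bcabbb' = ∅
  T[0,6] 'aaabcab' = {A}
  T[1,7] 'aabcabb' = ∅
  T[2,8] 'abcabbb' = ∅
  T[0,7] 'aaabcabb' = {A}
  T[1,8] 'aabcabbb' = ∅
  T[0,8] 'aaabcabbb' = {A}

S ∉ T[0,8] ⇒ NO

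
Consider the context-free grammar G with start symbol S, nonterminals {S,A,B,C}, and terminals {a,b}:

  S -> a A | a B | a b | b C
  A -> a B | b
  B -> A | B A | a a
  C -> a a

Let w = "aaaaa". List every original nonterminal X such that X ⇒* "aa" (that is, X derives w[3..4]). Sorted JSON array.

CNF form of G:
  S -> T0 A | T0 B | T0 T1 | T1 C
  A -> T0 B | b
  B -> B A | T0 B | T0 T0 | b
  C -> T0 T0
  T0 -> a
  T1 -> b

CYK table (by increasing span) — only the sub-triangle for w[3..4]:
  T[3,3] 'a' = {T0}  orig:{}
  T[4,4] 'a' = {T0}  orig:{}
  T[3,4] 'aa' = {B,C}

Original NTs in T[3,4] deriving "aa": ["B", "C"]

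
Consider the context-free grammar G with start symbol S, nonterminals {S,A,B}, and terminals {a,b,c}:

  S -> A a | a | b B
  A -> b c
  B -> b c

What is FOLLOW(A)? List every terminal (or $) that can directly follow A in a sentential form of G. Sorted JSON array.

FIRST iteration:
round 1:
  A via A→b c: +{b}
  B via B→b c: +{b}
  S via S→A a: +{b}
  S via S→a: +{a}
  FIRST[S]={a,b}  FIRST[A]={b}  FIRST[B]={b}
round 2: done
  FIRST[S]={a,b}  FIRST[A]={b}  FIRST[B]={b}

FOLLOW sets:
FOLLOW(S) := {$}
round 1:
  S→A a: FOLLOW(A) ⊇ FIRST(a) = {a}; new: +{a}
  S→b B: FOLLOW(B) ⊇ FOLLOW(S) ⊇ {$}; new: +{$}
  FOLLOW(S)={$}  FOLLOW(A)={a}  FOLLOW(B)={$}
round 2: (stable)
  FOLLOW(S)={$}  FOLLOW(A)={a}  FOLLOW(B)={$}

FOLLOW(A) = ["a"]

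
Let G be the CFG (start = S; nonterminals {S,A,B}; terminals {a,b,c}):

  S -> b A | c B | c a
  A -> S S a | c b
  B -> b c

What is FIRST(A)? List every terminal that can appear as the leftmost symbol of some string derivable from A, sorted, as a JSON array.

Compute FIRST by fixpoint:
pass 1:
  A via A→c b: +{c}
  B via B→b c: +{b}
  S via S→b A: +{b}
  S via S→c B: +{c}
  S: {b,c}  A: {c}  B: {b}
pass 2:
  A via A→S S a: +{b}
  S: {b,c}  A: {b,c}  B: {b}
pass 3: (stable)
  S: {b,c}  A: {b,c}  B: {b}

FIRST(A) = ["b", "c"]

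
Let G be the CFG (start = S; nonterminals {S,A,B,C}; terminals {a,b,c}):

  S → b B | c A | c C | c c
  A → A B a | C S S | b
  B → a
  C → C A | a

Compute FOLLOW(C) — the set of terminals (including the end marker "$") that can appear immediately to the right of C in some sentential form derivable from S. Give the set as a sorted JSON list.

FIRST sets, iterate to fixpoint:
round 1:
  A via A→b: +{b}
  B via B→a: +{a}
  C via C→a: +{a}
  S via S→b B: +{b}
  S via S→c A: +{c}
  S: {b,c}  A: {b}  B: {a}  C: {a}
round 2:
  A via A→C S S: +{a}
  S: {b,c}  A: {a,b}  B: {a}  C: {a}
round 3: done
  S: {b,c}  A: {a,b}  B: {a}  C: {a}

Compute FOLLOW by fixpoint:
initialize: $ ∈ FOLLOW(S)
round 1:
  A→A B a: FOLLOW(A) ⊇ FIRST(B) = {a}; new: +{a}
  A→A B a: FOLLOW(B) ⊇ FIRST(a) = {a}; new: +{a}
  A→C S S: FOLLOW(C) ⊇ FIRST(S) = {b,c}; new: +{b,c}
  A→C S S: FOLLOW(S) ⊇ FIRST(S) = {b,c}; new: +{b,c}
  A→C S S: FOLLOW(S) ⊇ FOLLOW(A) ⊇ {a}; new: +{a}
  C→C A: FOLLOW(C) ⊇ FIRST(A) = {a,b}; new: +{a}
  C→C A: FOLLOW(A) ⊇ FOLLOW(C) ⊇ {a,b,c}; new: +{b,c}
  S→b B: FOLLOW(B) ⊇ FOLLOW(S) ⊇ {$,a,b,c}; new: +{$,b,c}
  S→c A: FOLLOW(A) ⊇ FOLLOW(S) ⊇ {$,a,b,c}; new: +{$}
  S→c C: FOLLOW(C) ⊇ FOLLOW(S) ⊇ {$,a,b,c}; new: +{$}
  FOLLOW[S]={$,a,b,c}  FOLLOW[A]={$,a,b,c}  FOLLOW[B]={$,a,b,c}  FOLLOW[C]={$,a,b,c}
round 2: done
  FOLLOW[S]={$,a,b,c}  FOLLOW[A]={$,a,b,c}  FOLLOW[B]={$,a,b,c}  FOLLOW[C]={$,a,b,c}

FOLLOW(C) = ["$", "a", "b", "c"]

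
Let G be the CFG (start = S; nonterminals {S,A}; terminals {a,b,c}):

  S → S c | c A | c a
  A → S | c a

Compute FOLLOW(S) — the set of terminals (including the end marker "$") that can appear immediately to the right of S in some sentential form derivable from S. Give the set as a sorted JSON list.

Compute FIRST by fixpoint:
round 1:
  A via A→c a: +{c}
  S via S→c A: +{c}
  FIRST[S]={c}  FIRST[A]={c}
round 2: — fixpoint
  FIRST[S]={c}  FIRST[A]={c}

Compute FOLLOW by fixpoint:
seed FOLLOW(S) with $
[1]
  S→S c: FOLLOW(S) ⊇ FIRST(c) = {c}; new: +{c}
  S→c A: FOLLOW(A) ⊇ FOLLOW(S) ⊇ {$,c}; new: +{$,c}
  FOLLOW[S]={$,c}  FOLLOW[A]={$,c}
[2] — fixpoint
  FOLLOW[S]={$,c}  FOLLOW[A]={$,c}

FOLLOW(S) = ["$", "c"]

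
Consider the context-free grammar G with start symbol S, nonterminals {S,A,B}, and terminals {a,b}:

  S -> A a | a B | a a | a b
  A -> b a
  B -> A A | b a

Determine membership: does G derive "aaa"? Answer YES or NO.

Convert to CNF:
  S -> A T1 | T1 B | T1 T0 | T1 T1
  A -> T0 T1
  B -> A A | T0 T1
  T0 -> b
  T1 -> a

CYK table (by increasing span):
  T[0,0] 'a' = {T1}  orig:{}
  T[1,1] 'a' = {T1}  orig:{}
  T[2,2] 'a' = {T1}  orig:{}
  T[0,1] 'aa' = {S}
  T[1,2] 'aa' = {S}
  T[0,2] 'aaa' = ∅

S ∉ T[0,2] ⇒ NO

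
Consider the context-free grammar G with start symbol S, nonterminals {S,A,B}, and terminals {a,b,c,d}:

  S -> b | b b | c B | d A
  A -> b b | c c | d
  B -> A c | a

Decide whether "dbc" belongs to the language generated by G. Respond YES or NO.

CNF form of G:
  S -> T0 T0 | T1 B | T2 A | b
  A -> T0 T0 | T1 T1 | d
  B -> A T1 | a
  T0 -> b
  T1 -> c
  T2 -> d

CYK fill:
  [0..0]={A,T2}  "d"  orig:{A}
  [1..1]={S,T0}  "b"  orig:{S}
  [2..2]={T1}  "c"  orig:{}
  [0..1]=∅  "db"
  [1..2]=∅  "bc"
  [0..2]=∅  "dbc"

S ∉ T[0,2] ⇒ NO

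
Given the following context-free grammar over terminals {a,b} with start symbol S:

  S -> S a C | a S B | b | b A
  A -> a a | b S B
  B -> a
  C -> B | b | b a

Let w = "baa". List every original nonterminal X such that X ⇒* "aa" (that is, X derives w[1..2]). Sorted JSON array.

CNF form of G:
  S -> S X3 | T0 X4 | T1 A | b
  A -> T0 T0 | T1 X2
  B -> a
  C -> T1 T0 | a | b
  T0 -> a
  T1 -> b
  X2 -> S B
  X3 -> T0 C
  X4 -> S B

Fill CYK table bottom-up, restricted to cells inside w[1..2]:
  T[1,1] 'a' = {B,C,T0}  orig:{B,C}
  T[2,2] 'a' = {B,C,T0}  orig:{B,C}
  T[1,2] 'aa' = {A,X3}  orig:{A}

Original NTs in T[1,2] deriving "aa": ["A"]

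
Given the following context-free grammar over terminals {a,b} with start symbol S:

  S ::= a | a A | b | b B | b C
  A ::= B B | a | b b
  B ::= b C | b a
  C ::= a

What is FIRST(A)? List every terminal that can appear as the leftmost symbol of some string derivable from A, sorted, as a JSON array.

FIRST iteration:
round 1:
  A via A→a: +{a}
  A via A→b b: +{b}
  B via B→b C: +{b}
  C via C→a: +{a}
  S via S→a: +{a}
  S via S→b: +{b}
  FIRST(S)={a,b}  FIRST(A)={a,b}  FIRST(B)={b}  FIRST(C)={a}
round 2: — fixpoint
  FIRST(S)={a,b}  FIRST(A)={a,b}  FIRST(B)={b}  FIRST(C)={a}

FIRST(A) = ["a", "b"]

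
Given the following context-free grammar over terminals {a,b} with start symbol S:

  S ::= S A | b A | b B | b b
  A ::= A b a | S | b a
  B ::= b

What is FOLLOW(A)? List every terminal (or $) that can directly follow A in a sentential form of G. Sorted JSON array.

FIRST iteration:
round 1:
  A via A→b a: +{b}
  B via B→b: +{b}
  S via S→b A: +{b}
  FIRST(S)={b}  FIRST(A)={b}  FIRST(B)={b}
round 2: — fixpoint
  FIRST(S)={b}  FIRST(A)={b}  FIRST(B)={b}

FOLLOW sets:
FOLLOW(S) := {$}
[1]
  A→A b a: FOLLOW(A) ⊇ FIRST(b) = {b}; new: +{b}
  A→S: FOLLOW(S) ⊇ FOLLOW(A) ⊇ {b}; new: +{b}
  S→S A: FOLLOW(A) ⊇ FOLLOW(S) ⊇ {$,b}; new: +{$}
  S→b B: FOLLOW(B) ⊇ FOLLOW(S) ⊇ {$,b}; new: +{$,b}
  FOLLOW[S]={$,b}  FOLLOW[A]={$,b}  FOLLOW[B]={$,b}
[2] (stable)
  FOLLOW[S]={$,b}  FOLLOW[A]={$,b}  FOLLOW[B]={$,b}

FOLLOW(A) = ["$", "b"]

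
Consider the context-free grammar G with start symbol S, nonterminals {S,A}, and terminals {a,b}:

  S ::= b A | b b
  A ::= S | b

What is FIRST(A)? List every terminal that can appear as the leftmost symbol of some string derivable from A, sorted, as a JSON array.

FIRST iteration:
pass 1:
  A via A→b: +{b}
  S via S→b A: +{b}
  FIRST(S)={b}  FIRST(A)={b}
pass 2: — fixpoint
  FIRST(S)={b}  FIRST(A)={b}

FIRST(A) = ["b"]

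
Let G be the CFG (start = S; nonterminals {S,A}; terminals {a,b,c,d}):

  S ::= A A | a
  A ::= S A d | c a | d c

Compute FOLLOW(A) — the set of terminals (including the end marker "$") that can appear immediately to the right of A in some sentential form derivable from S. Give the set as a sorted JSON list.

FIRST sets, iterate to fixpoint:
[1]
  A via A→c a: +{c}
  A via A→d c: +{d}
  S via S→A A: +{c,d}
  S via S→a: +{a}
  FIRST(S)={a,c,d}  FIRST(A)={c,d}
[2]
  A via A→S A d: +{a}
  FIRST(S)={a,c,d}  FIRST(A)={a,c,d}
[3] done
  FIRST(S)={a,c,d}  FIRST(A)={a,c,d}

FOLLOW sets:
FOLLOW(S) := {$}
round 1:
  A→S A d: FOLLOW(S) ⊇ FIRST(A) = {a,c,d}; new: +{a,c,d}
  A→S A d: FOLLOW(A) ⊇ FIRST(d) = {d}; new: +{d}
  S→A A: FOLLOW(A) ⊇ FIRST(A) = {a,c,d}; new: +{a,c}
  S→A A: FOLLOW(A) ⊇ FOLLOW(S) ⊇ {$,a,c,d}; new: +{$}
  S: {$,a,c,d}  A: {$,a,c,d}
round 2: — fixpoint
  S: {$,a,c,d}  A: {$,a,c,d}

FOLLOW(A) = ["$", "a", "c", "d"]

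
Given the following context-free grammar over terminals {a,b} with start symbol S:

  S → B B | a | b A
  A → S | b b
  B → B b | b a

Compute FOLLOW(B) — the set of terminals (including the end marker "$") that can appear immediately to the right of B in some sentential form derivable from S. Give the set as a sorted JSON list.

FIRST iteration:
round 1:
  A via A→b b: +{b}
  B via B→b a: +{b}
  S via S→B B: +{b}
  S via S→a: +{a}
  FIRST[S]={a,b}  FIRST[A]={b}  FIRST[B]={b}
round 2:
  A via A→S: +{a}
  FIRST[S]={a,b}  FIRST[A]={a,b}  FIRST[B]={b}
round 3: done
  FIRST[S]={a,b}  FIRST[A]={a,b}  FIRST[B]={b}

Compute FOLLOW by fixpoint:
seed FOLLOW(S) with $
round 1:
  B→B b: FOLLOW(B) ⊇ FIRST(b) = {b}; new: +{b}
  S→B B: FOLLOW(B) ⊇ FOLLOW(S) ⊇ {$}; new: +{$}
  S→b A: FOLLOW(A) ⊇ FOLLOW(S) ⊇ {$}; new: +{$}
  FOLLOW[S]={$}  FOLLOW[A]={$}  FOLLOW[B]={$,b}
round 2: — fixpoint
  FOLLOW[S]={$}  FOLLOW[A]={$}  FOLLOW[B]={$,b}

FOLLOW(B) = ["$", "b"]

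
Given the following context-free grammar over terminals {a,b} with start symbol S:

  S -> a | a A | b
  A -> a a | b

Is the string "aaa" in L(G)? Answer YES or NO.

CNF form of G:
  S -> T0 A | a | b
  A -> T0 T0 | b
  T0 -> a

CYK fill:
  T[0,0] 'a' = {S,T0}  orig:{S}
  T[1,1] 'a' = {S,T0}  orig:{S}
  T[2,2] 'a' = {S,T0}  orig:{S}
  T[0,1] 'aa' = {A}
  T[1,2] 'aa' = {A}
  T[0,2] 'aaa' = {S}

S ∈ T[0,2] ⇒ YES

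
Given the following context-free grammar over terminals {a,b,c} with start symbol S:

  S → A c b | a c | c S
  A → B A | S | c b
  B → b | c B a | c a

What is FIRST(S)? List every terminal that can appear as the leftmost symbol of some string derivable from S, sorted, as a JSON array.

Compute FIRST by fixpoint:
iter 1:
  A via A→c b: +{c}
  B via B→b: +{b}
  B via B→c B a: +{c}
  S via S→A c b: +{c}
  S via S→a c: +{a}
  FIRST[S]={a,c}  FIRST[A]={c}  FIRST[B]={b,c}
iter 2:
  A via A→B A: +{b}
  A via A→S: +{a}
  S via S→A c b: +{b}
  FIRST[S]={a,b,c}  FIRST[A]={a,b,c}  FIRST[B]={b,c}
iter 3: (no change)
  FIRST[S]={a,b,c}  FIRST[A]={a,b,c}  FIRST[B]={b,c}

FIRST(S) = ["a", "b", "c"]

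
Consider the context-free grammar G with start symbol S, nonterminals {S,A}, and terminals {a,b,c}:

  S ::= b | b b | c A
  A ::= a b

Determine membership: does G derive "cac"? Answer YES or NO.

CNF form of G:
  S -> T1 T1 | T2 A | b
  A -> T0 T1
  T0 -> a
  T1 -> b
  T2 -> c

CYK table (by increasing span):
  cell(0,0) c: {T2}  orig:{}
  cell(1,1) a: {T0}  orig:{}
  cell(2,2) c: {T2}  orig:{}
  cell(0,1) ca: ∅
  cell(1,2) ac: ∅
  cell(0,2) cac: ∅

S ∉ T[0,2] ⇒ NO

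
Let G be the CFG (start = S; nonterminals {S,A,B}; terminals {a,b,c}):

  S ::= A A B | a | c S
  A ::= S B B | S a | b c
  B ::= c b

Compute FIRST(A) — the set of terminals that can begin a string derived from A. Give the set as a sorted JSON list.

FIRST iteration:
[1]
  A via A→b c: +{b}
  B via B→c b: +{c}
  S via S→A A B: +{b}
  S via S→a: +{a}
  S via S→c S: +{c}
  S: {a,b,c}  A: {b}  B: {c}
[2]
  A via A→S B B: +{a,c}
  S: {a,b,c}  A: {a,b,c}  B: {c}
[3] — fixpoint
  S: {a,b,c}  A: {a,b,c}  B: {c}

FIRST(A) = ["a", "b", "c"]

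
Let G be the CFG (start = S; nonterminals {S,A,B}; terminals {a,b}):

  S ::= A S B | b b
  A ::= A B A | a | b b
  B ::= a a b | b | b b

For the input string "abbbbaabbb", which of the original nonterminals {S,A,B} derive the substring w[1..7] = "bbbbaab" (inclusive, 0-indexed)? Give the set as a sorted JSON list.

CNF form of G:
  S -> A X4 | T0 T0
  A -> A X2 | T0 T0 | a
  B -> T0 T0 | T1 X3 | b
  T0 -> b
  T1 -> a
  X2 -> B A
  X3 -> T1 T0
  X4 -> S B

CYK fill — only the sub-triangle for w[1..7]:
  T[1,1] 'b' = {B,T0}  orig:{B}
  T[2,2] 'b' = {B,T0}  orig:{B}
  T[3,3] 'b' = {B,T0}  orig:{B}
  T[4,4] 'b' = {B,T0}  orig:{B}
  T[5,5] 'a' = {A,T1}  orig:{A}
  T[6,6] 'a' = {A,T1}  orig:{A}
  T[7,7] 'b' = {B,T0}  orig:{B}
  T[1,2] 'bb' = {A,B,S}
  T[2,3] 'bb' = {A,B,S}
  T[3,4] 'bb' = {A,B,S}
  T[4,5] 'ba' = {X2}  orig:{}
  T[5,6] 'aa' = ∅
  T[6,7] 'ab' = {X3}  orig:{}
  T[1,3] 'bbb' = {X2,X4}  orig:{}
  T[2,4] 'bbb' = {X2,X4}  orig:{}
  T[3,5] 'bba' = {X2}  orig:{}
  T[4,6] 'baa' = ∅
  T[5,7] 'aab' = {B}
  T[1,4] 'bbbb' = {X2,X4}  orig:{}
  T[2,5] 'bbba' = {A}
  T[3,6] 'bbaa' = ∅
  T[4,7] 'baab' = ∅
  T[1,5] 'bbbba' = {A,X2}  orig:{A}
  T[2,6] 'bbbaa' = ∅
  T[3,7] 'bbaab' = {X4}  orig:{}
  T[1,6] 'bbbbaa' = ∅
  T[2,7] 'bbbaab' = ∅
  T[1,7] 'bbbbaab' = {S}

Original NTs in T[1,7] deriving "bbbbaab": ["S"]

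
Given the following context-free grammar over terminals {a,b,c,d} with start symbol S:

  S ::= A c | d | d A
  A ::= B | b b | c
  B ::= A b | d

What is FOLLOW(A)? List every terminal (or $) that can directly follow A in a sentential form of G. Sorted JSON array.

FIRST iteration:
round 1:
  A via A→b b: +{b}
  A via A→c: +{c}
  B via B→A b: +{b,c}
  B via B→d: +{d}
  S via S→A c: +{b,c}
  S via S→d: +{d}
  FIRST(S)={b,c,d}  FIRST(A)={b,c}  FIRST(B)={b,c,d}
round 2:
  A via A→B: +{d}
  FIRST(S)={b,c,d}  FIRST(A)={b,c,d}  FIRST(B)={b,c,d}
round 3: — fixpoint
  FIRST(S)={b,c,d}  FIRST(A)={b,c,d}  FIRST(B)={b,c,d}

Compute FOLLOW by fixpoint:
seed FOLLOW(S) with $
iter 1:
  B→A b: FOLLOW(A) ⊇ FIRST(b) = {b}; new: +{b}
  S→A c: FOLLOW(A) ⊇ FIRST(c) = {c}; new: +{c}
  S→d A: FOLLOW(A) ⊇ FOLLOW(S) ⊇ {$}; new: +{$}
  S: {$}  A: {$,b,c}  B: {}
iter 2:
  A→B: FOLLOW(B) ⊇ FOLLOW(A) ⊇ {$,b,c}; new: +{$,b,c}
  S: {$}  A: {$,b,c}  B: {$,b,c}
iter 3: done
  S: {$}  A: {$,b,c}  B: {$,b,c}

FOLLOW(A) = ["$", "b", "c"]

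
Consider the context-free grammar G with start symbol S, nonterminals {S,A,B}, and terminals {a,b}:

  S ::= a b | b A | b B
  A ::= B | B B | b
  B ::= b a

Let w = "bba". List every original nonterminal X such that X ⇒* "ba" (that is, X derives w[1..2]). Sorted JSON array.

CNF form of G:
  S -> T0 A | T0 B | T1 T0
  A -> B B | T0 T1 | b
  B -> T0 T1
  T0 -> b
  T1 -> a

CYK table (by increasing span) — only the sub-triangle for w[1..2]:
  T[1,1] 'b' = {A,T0}  orig:{A}
  T[2,2] 'a' = {T1}  orig:{}
  T[1,2] 'ba' = {A,B}

Original NTs in T[1,2] deriving "ba": ["A", "B"]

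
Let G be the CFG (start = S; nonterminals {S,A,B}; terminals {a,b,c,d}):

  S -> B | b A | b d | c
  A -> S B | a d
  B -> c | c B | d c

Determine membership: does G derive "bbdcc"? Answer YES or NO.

Convert to CNF:
  S -> T1 T2 | T2 B | T3 A | T3 T1 | c
  A -> S B | T0 T1
  B -> T1 T2 | T2 B | c
  T0 -> a
  T1 -> d
  T2 -> c
  T3 -> b

Fill CYK table bottom-up:
  cell(0,0) b: {T3}  orig:{}
  cell(1,1) b: {T3}  orig:{}
  cell(2,2) d: {T1}  orig:{}
  cell(3,3) c: {B,S,T2}  orig:{B,S}
  cell(4,4) c: {B,S,T2}  orig:{B,S}
  cell(0,1) bb: ∅
  cell(1,2) bd: {S}
  cell(2,3) dc: {B,S}
  cell(3,4) cc: {A,B,S}
  cell(0,2) bbd: ∅
  cell(1,3) bdc: {A}
  cell(2,4) dcc: {A}
  cell(0,3) bbdc: {S}
  cell(1,4) bdcc: {A,S}
  cell(0,4) bbdcc: {A,S}

S ∈ T[0,4] ⇒ YES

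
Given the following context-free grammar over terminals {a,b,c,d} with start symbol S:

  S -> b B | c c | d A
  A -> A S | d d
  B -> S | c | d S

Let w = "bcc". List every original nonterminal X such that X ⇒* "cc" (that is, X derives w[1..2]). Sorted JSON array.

CNF form of G:
  S -> T0 A | T1 B | T2 T2
  A -> A S | T0 T0
  B -> T0 A | T0 S | T1 B | T2 T2 | c
  T0 -> d
  T1 -> b
  T2 -> c

CYK fill — only the sub-triangle for w[1..2]:
  cell(1,1) c: {B,T2}  orig:{B}
  cell(2,2) c: {B,T2}  orig:{B}
  cell(1,2) cc: {B,S}

Original NTs in T[1,2] deriving "cc": ["B", "S"]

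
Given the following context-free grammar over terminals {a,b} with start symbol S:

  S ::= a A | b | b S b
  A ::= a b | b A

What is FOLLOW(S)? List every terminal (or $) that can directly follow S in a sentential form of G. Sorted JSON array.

FIRST iteration:
[1]
  A via A→a b: +{a}
  A via A→b A: +{b}
  S via S→a A: +{a}
  S via S→b: +{b}
  FIRST(S)={a,b}  FIRST(A)={a,b}
[2] (no change)
  FIRST(S)={a,b}  FIRST(A)={a,b}

Compute FOLLOW by fixpoint:
seed FOLLOW(S) with $
[1]
  S→a A: FOLLOW(A) ⊇ FOLLOW(S) ⊇ {$}; new: +{$}
  S→b S b: FOLLOW(S) ⊇ FIRST(b) = {b}; new: +{b}
  FOLLOW[S]={$,b}  FOLLOW[A]={$}
[2]
  S→a A: FOLLOW(A) ⊇ FOLLOW(S) ⊇ {$,b}; new: +{b}
  FOLLOW[S]={$,b}  FOLLOW[A]={$,b}
[3] (stable)
  FOLLOW[S]={$,b}  FOLLOW[A]={$,b}

FOLLOW(S) = ["$", "b"]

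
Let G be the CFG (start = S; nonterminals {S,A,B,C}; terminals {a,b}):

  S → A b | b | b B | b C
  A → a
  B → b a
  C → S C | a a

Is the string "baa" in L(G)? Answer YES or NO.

CNF form of G:
  S -> A T0 | T0 B | T0 C | b
  A -> a
  B -> T0 T1
  C -> S C | T1 T1
  T0 -> b
  T1 -> a

Fill CYK table bottom-up:
  T[0,0] 'b' = {S,T0}  orig:{S}
  T[1,1] 'a' = {A,T1}  orig:{A}
  T[2,2] 'a' = {A,T1}  orig:{A}
  T[0,1] 'ba' = {B}
  T[1,2] 'aa' = {C}
  T[0,2] 'baa' = {C,S}

S ∈ T[0,2] ⇒ YES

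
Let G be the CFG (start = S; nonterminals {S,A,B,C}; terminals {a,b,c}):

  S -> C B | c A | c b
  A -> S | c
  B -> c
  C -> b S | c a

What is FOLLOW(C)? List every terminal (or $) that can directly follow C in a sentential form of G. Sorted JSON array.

Compute FIRST by fixpoint:
[1]
  A via A→c: +{c}
  B via B→c: +{c}
  C via C→b S: +{b}
  C via C→c a: +{c}
  S via S→C B: +{b,c}
  FIRST[S]={b,c}  FIRST[A]={c}  FIRST[B]={c}  FIRST[C]={b,c}
[2]
  A via A→S: +{b}
  FIRST[S]={b,c}  FIRST[A]={b,c}  FIRST[B]={c}  FIRST[C]={b,c}
[3] done
  FIRST[S]={b,c}  FIRST[A]={b,c}  FIRST[B]={c}  FIRST[C]={b,c}

FOLLOW iteration:
initialize: $ ∈ FOLLOW(S)
pass 1:
  S→C B: FOLLOW(C) ⊇ FIRST(B) = {c}; new: +{c}
  S→C B: FOLLOW(B) ⊇ FOLLOW(S) ⊇ {$}; new: +{$}
  S→c A: FOLLOW(A) ⊇ FOLLOW(S) ⊇ {$}; new: +{$}
  S: {$}  A: {$}  B: {$}  C: {c}
pass 2:
  C→b S: FOLLOW(S) ⊇ FOLLOW(C) ⊇ {c}; new: +{c}
  S→C B: FOLLOW(B) ⊇ FOLLOW(S) ⊇ {$,c}; new: +{c}
  S→c A: FOLLOW(A) ⊇ FOLLOW(S) ⊇ {$,c}; new: +{c}
  S: {$,c}  A: {$,c}  B: {$,c}  C: {c}
pass 3: (no change)
  S: {$,c}  A: {$,c}  B: {$,c}  C: {c}

FOLLOW(C) = ["c"]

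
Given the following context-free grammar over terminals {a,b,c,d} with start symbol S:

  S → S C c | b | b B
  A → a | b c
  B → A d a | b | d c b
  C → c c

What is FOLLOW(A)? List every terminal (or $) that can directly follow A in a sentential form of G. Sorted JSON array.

Compute FIRST by fixpoint:
iter 1:
  A via A→a: +{a}
  A via A→b c: +{b}
  B via B→A d a: +{a,b}
  B via B→d c b: +{d}
  C via C→c c: +{c}
  S via S→b: +{b}
  S: {b}  A: {a,b}  B: {a,b,d}  C: {c}
iter 2: (stable)
  S: {b}  A: {a,b}  B: {a,b,d}  C: {c}

FOLLOW iteration:
seed FOLLOW(S) with $
pass 1:
  B→A d a: FOLLOW(A) ⊇ FIRST(d) = {d}; new: +{d}
  S→S C c: FOLLOW(S) ⊇ FIRST(C) = {c}; new: +{c}
  S→S C c: FOLLOW(C) ⊇ FIRST(c) = {c}; new: +{c}
  S→b B: FOLLOW(B) ⊇ FOLLOW(S) ⊇ {$,c}; new: +{$,c}
  FOLLOW[S]={$,c}  FOLLOW[A]={d}  FOLLOW[B]={$,c}  FOLLOW[C]={c}
pass 2: (stable)
  FOLLOW[S]={$,c}  FOLLOW[A]={d}  FOLLOW[B]={$,c}  FOLLOW[C]={c}

FOLLOW(A) = ["d"]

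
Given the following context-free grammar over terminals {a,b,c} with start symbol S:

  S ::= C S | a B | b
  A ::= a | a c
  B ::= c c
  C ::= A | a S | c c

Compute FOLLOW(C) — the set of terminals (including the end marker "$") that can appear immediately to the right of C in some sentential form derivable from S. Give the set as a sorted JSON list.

FIRST iteration:
iter 1:
  A via A→a: +{a}
  B via B→c c: +{c}
  C via C→A: +{a}
  C via C→c c: +{c}
  S via S→C S: +{a,c}
  S via S→b: +{b}
  FIRST[S]={a,b,c}  FIRST[A]={a}  FIRST[B]={c}  FIRST[C]={a,c}
iter 2: (no change)
  FIRST[S]={a,b,c}  FIRST[A]={a}  FIRST[B]={c}  FIRST[C]={a,c}

Compute FOLLOW by fixpoint:
FOLLOW(S) := {$}
iter 1:
  S→C S: FOLLOW(C) ⊇ FIRST(S) = {a,b,c}; new: +{a,b,c}
  S→a B: FOLLOW(B) ⊇ FOLLOW(S) ⊇ {$}; new: +{$}
  FOLLOW[S]={$}  FOLLOW[A]={}  FOLLOW[B]={$}  FOLLOW[C]={a,b,c}
iter 2:
  C→A: FOLLOW(A) ⊇ FOLLOW(C) ⊇ {a,b,c}; new: +{a,b,c}
  C→a S: FOLLOW(S) ⊇ FOLLOW(C) ⊇ {a,b,c}; new: +{a,b,c}
  S→a B: FOLLOW(B) ⊇ FOLLOW(S) ⊇ {$,a,b,c}; new: +{a,b,c}
  FOLLOW[S]={$,a,b,c}  FOLLOW[A]={a,b,c}  FOLLOW[B]={$,a,b,c}  FOLLOW[C]={a,b,c}
iter 3: — fixpoint
  FOLLOW[S]={$,a,b,c}  FOLLOW[A]={a,b,c}  FOLLOW[B]={$,a,b,c}  FOLLOW[C]={a,b,c}

FOLLOW(C) = ["a", "b", "c"]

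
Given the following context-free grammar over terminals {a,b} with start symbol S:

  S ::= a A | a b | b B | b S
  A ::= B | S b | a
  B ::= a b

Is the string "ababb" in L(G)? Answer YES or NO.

CNF form of G:
  S -> T0 B | T0 S | T1 A | T1 T0
  A -> S T0 | T1 T0 | a
  B -> T1 T0
  T0 -> b
  T1 -> a

CYK table (by increasing span):
  T[0,0] 'a' = {A,T1}  orig:{A}
  T[1,1] 'b' = {T0}  orig:{}
  T[2,2] 'a' = {A,T1}  orig:{A}
  T[3,3] 'b' = {T0}  orig:{}
  T[4,4] 'b' = {T0}  orig:{}
  T[0,1] 'ab' = {A,B,S}
  T[1,2] 'ba' = ∅
  T[2,3] 'ab' = {A,B,S}
  T[3,4] 'bb' = ∅
  T[0,2] 'aba' = ∅
  T[1,3] 'bab' = {S}
  T[2,4] 'abb' = {A}
  T[0,3] 'abab' = ∅
  T[1,4] 'babb' = {A}
  T[0,4] 'ababb' = {S}

S ∈ T[0,4] ⇒ YES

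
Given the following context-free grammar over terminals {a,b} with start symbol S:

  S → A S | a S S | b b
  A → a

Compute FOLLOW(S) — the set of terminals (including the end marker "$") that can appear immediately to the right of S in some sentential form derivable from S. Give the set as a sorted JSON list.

Compute FIRST by fixpoint:
iter 1:
  A via A→a: +{a}
  S via S→A S: +{a}
  S via S→b b: +{b}
  FIRST[S]={a,b}  FIRST[A]={a}
iter 2: — fixpoint
  FIRST[S]={a,b}  FIRST[A]={a}

FOLLOW iteration:
seed FOLLOW(S) with $
iter 1:
  S→A S: FOLLOW(A) ⊇ FIRST(S) = {a,b}; new: +{a,b}
  S→a S S: FOLLOW(S) ⊇ FIRST(S) = {a,b}; new: +{a,b}
  FOLLOW[S]={$,a,b}  FOLLOW[A]={a,b}
iter 2: done
  FOLLOW[S]={$,a,b}  FOLLOW[A]={a,b}

FOLLOW(S) = ["$", "a", "b"]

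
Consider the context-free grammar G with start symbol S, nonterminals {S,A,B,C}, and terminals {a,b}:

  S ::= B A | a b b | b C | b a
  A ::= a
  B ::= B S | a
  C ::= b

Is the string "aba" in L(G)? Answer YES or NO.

CNF form of G:
  S -> B A | T0 X2 | T1 C | T1 T0
  A -> a
  B -> B S | a
  C -> b
  T0 -> a
  T1 -> b
  X2 -> T1 T1

Fill CYK table bottom-up:
  T[0,0] 'a' = {A,B,T0}  orig:{A,B}
  T[1,1] 'b' = {C,T1}  orig:{C}
  T[2,2] 'a' = {A,B,T0}  orig:{A,B}
  T[0,1] 'ab' = ∅
  T[1,2] 'ba' = {S}
  T[0,2] 'aba' = {B}

S ∉ T[0,2] ⇒ NO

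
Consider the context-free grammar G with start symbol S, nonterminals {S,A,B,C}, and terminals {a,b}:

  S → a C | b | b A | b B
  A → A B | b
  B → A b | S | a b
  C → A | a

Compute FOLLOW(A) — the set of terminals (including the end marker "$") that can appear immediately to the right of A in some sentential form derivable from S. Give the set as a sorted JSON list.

FIRST iteration:
pass 1:
  A via A→b: +{b}
  B via B→A b: +{b}
  B via B→a b: +{a}
  C via C→A: +{b}
  C via C→a: +{a}
  S via S→a C: +{a}
  S via S→b: +{b}
  FIRST[S]={a,b}  FIRST[A]={b}  FIRST[B]={a,b}  FIRST[C]={a,b}
pass 2: done
  FIRST[S]={a,b}  FIRST[A]={b}  FIRST[B]={a,b}  FIRST[C]={a,b}

Compute FOLLOW by fixpoint:
seed FOLLOW(S) with $
iter 1:
  A→A B: FOLLOW(A) ⊇ FIRST(B) = {a,b}; new: +{a,b}
  A→A B: FOLLOW(B) ⊇ FOLLOW(A) ⊇ {a,b}; new: +{a,b}
  B→S: FOLLOW(S) ⊇ FOLLOW(B) ⊇ {a,b}; new: +{a,b}
  S→a C: FOLLOW(C) ⊇ FOLLOW(S) ⊇ {$,a,b}; new: +{$,a,b}
  S→b A: FOLLOW(A) ⊇ FOLLOW(S) ⊇ {$,a,b}; new: +{$}
  S→b B: FOLLOW(B) ⊇ FOLLOW(S) ⊇ {$,a,b}; new: +{$}
  FOLLOW[S]={$,a,b}  FOLLOW[A]={$,a,b}  FOLLOW[B]={$,a,b}  FOLLOW[C]={$,a,b}
iter 2: (stable)
  FOLLOW[S]={$,a,b}  FOLLOW[A]={$,a,b}  FOLLOW[B]={$,a,b}  FOLLOW[C]={$,a,b}

FOLLOW(A) = ["$", "a", "b"]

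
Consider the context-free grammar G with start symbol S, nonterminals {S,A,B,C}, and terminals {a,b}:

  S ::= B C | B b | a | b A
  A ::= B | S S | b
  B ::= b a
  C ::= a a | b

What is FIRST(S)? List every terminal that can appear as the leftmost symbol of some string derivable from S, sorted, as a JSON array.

FIRST sets, iterate to fixpoint:
iter 1:
  A via A→b: +{b}
  B via B→b a: +{b}
  C via C→a a: +{a}
  C via C→b: +{b}
  S via S→B C: +{b}
  S via S→a: +{a}
  FIRST(S)={a,b}  FIRST(A)={b}  FIRST(B)={b}  FIRST(C)={a,b}
iter 2:
  A via A→S S: +{a}
  FIRST(S)={a,b}  FIRST(A)={a,b}  FIRST(B)={b}  FIRST(C)={a,b}
iter 3: done
  FIRST(S)={a,b}  FIRST(A)={a,b}  FIRST(B)={b}  FIRST(C)={a,b}

FIRST(S) = ["a", "b"]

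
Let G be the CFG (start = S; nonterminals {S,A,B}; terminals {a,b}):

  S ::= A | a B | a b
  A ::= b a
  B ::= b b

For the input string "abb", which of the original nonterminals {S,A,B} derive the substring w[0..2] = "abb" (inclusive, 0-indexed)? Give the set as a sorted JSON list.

Convert to CNF:
  S -> T0 T1 | T1 B | T1 T0
  A -> T0 T1
  B -> T0 T0
  T0 -> b
  T1 -> a

CYK fill (cells [i..j] with 0 ≤ i ≤ j ≤ 2 only):
  cell(0,0) a: {T1}  orig:{}
  cell(1,1) b: {T0}  orig:{}
  cell(2,2) b: {T0}  orig:{}
  cell(0,1) ab: {S}
  cell(1,2) bb: {B}
  cell(0,2) abb: {S}

Original NTs in T[0,2] deriving "abb": ["S"]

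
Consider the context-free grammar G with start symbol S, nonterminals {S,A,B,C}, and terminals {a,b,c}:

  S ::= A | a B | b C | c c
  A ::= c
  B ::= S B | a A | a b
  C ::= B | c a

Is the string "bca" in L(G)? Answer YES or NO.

Convert to CNF:
  S -> T0 B | T1 C | T2 T2 | c
  A -> c
  B -> S B | T0 A | T0 T1
  C -> S B | T0 A | T0 T1 | T2 T0
  T0 -> a
  T1 -> b
  T2 -> c

CYK table (by increasing span):
  cell(0,0) b: {T1}  orig:{}
  cell(1,1) c: {A,S,T2}  orig:{A,S}
  cell(2,2) a: {T0}  orig:{}
  cell(0,1) bc: ∅
  cell(1,2) ca: {C}
  cell(0,2) bca: {S}

S ∈ T[0,2] ⇒ YES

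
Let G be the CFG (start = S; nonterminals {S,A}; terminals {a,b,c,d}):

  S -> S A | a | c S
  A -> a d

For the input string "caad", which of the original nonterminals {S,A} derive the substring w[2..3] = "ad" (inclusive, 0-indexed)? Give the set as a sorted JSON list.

CNF form of G:
  S -> S A | T2 S | a
  A -> T0 T1
  T0 -> a
  T1 -> d
  T2 -> c

CYK table (by increasing span) (cells [i..j] with 2 ≤ i ≤ j ≤ 3 only):
  cell(2,2) a: {S,T0}  orig:{S}
  cell(3,3) d: {T1}  orig:{}
  cell(2,3) ad: {A}

Original NTs in T[2,3] deriving "ad": ["A"]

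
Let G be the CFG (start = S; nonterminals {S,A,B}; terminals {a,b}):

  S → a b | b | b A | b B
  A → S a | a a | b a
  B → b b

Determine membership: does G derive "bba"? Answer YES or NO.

CNF form of G:
  S -> T0 T1 | T1 A | T1 B | b
  A -> S T0 | T0 T0 | T1 T0
  B -> T1 T1
  T0 -> a
  T1 -> b

CYK fill:
  [0..0]={S,T1}  "b"  orig:{S}
  [1..1]={S,T1}  "b"  orig:{S}
  [2..2]={T0}  "a"  orig:{}
  [0..1]={B}  "bb"
  [1..2]={A}  "ba"
  [0..2]={S}  "bba"

S ∈ T[0,2] ⇒ YES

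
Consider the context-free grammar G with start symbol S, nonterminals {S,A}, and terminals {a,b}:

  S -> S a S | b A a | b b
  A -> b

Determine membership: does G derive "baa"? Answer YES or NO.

Convert to CNF:
  S -> S X2 | T1 T1 | T1 X3
  A -> b
  T0 -> a
  T1 -> b
  X2 -> T0 S
  X3 -> A T0

CYK table (by increasing span):
  T[0,0] 'b' = {A,T1}  orig:{A}
  T[1,1] 'a' = {T0}  orig:{}
  T[2,2] 'a' = {T0}  orig:{}
  T[0,1] 'ba' = {X3}  orig:{}
  T[1,2] 'aa' = ∅
  T[0,2] 'baa' = ∅

S ∉ T[0,2] ⇒ NO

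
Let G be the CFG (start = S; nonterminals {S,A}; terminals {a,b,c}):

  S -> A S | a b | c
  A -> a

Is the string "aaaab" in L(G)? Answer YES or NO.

Convert to CNF:
  S -> A S | T0 T1 | c
  A -> a
  T0 -> a
  T1 -> b

Fill CYK table bottom-up:
  [0..0]={A,T0}  "a"  orig:{A}
  [1..1]={A,T0}  "a"  orig:{A}
  [2..2]={A,T0}  "a"  orig:{A}
  [3..3]={A,T0}  "a"  orig:{A}
  [4..4]={T1}  "b"  orig:{}
  [0..1]=∅  "aa"
  [1..2]=∅  "aa"
  [2..3]=∅  "aa"
  [3..4]={S}  "ab"
  [0..2]=∅  "aaa"
  [1..3]=∅  "aaa"
  [2..4]={S}  "aab"
  [0..3]=∅  "aaaa"
  [1..4]={S}  "aaab"
  [0..4]={S}  "aaaab"

S ∈ T[0,4] ⇒ YES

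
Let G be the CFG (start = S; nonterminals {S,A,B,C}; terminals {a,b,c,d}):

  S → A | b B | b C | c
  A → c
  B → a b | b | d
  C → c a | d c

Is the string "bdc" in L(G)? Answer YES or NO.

Convert to CNF:
  S -> T1 B | T1 C | c
  A -> c
  B -> T0 T1 | b | d
  C -> T2 T0 | T3 T2
  T0 -> a
  T1 -> b
  T2 -> c
  T3 -> d

CYK fill:
  cell(0,0) b: {B,T1}  orig:{B}
  cell(1,1) d: {B,T3}  orig:{B}
  cell(2,2) c: {A,S,T2}  orig:{A,S}
  cell(0,1) bd: {S}
  cell(1,2) dc: {C}
  cell(0,2) bdc: {S}

S ∈ T[0,2] ⇒ YES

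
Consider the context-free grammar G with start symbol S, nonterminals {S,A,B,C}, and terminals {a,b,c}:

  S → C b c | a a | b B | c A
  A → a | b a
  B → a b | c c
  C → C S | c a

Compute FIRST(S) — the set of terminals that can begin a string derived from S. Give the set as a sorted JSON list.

Compute FIRST by fixpoint:
[1]
  A via A→a: +{a}
  A via A→b a: +{b}
  B via B→a b: +{a}
  B via B→c c: +{c}
  C via C→c a: +{c}
  S via S→C b c: +{c}
  S via S→a a: +{a}
  S via S→b B: +{b}
  S: {a,b,c}  A: {a,b}  B: {a,c}  C: {c}
[2] done
  S: {a,b,c}  A: {a,b}  B: {a,c}  C: {c}

FIRST(S) = ["a", "b", "c"]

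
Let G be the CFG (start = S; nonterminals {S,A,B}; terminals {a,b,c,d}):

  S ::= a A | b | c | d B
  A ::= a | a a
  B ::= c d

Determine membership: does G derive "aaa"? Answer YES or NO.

CNF form of G:
  S -> T0 A | T2 B | b | c
  A -> T0 T0 | a
  B -> T1 T2
  T0 -> a
  T1 -> c
  T2 -> d

Fill CYK table bottom-up:
  cell(0,0) a: {A,T0}  orig:{A}
  cell(1,1) a: {A,T0}  orig:{A}
  cell(2,2) a: {A,T0}  orig:{A}
  cell(0,1) aa: {A,S}
  cell(1,2) aa: {A,S}
  cell(0,2) aaa: {S}

S ∈ T[0,2] ⇒ YES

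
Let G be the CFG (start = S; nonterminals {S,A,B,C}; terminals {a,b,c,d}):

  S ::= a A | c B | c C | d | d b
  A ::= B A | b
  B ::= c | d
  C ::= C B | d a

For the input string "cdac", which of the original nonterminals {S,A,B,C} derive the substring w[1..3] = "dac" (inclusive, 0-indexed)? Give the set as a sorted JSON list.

Convert to CNF:
  S -> T0 T3 | T1 A | T2 B | T2 C | d
  A -> B A | b
  B -> c | d
  C -> C B | T0 T1
  T0 -> d
  T1 -> a
  T2 -> c
  T3 -> b

Fill CYK table bottom-up — only the sub-triangle for w[1..3]:
  [1..1]={B,S,T0}  "d"  orig:{B,S}
  [2..2]={T1}  "a"  orig:{}
  [3..3]={B,T2}  "c"  orig:{B}
  [1..2]={C}  "da"
  [2..3]=∅  "ac"
  [1..3]={C}  "dac"

Original NTs in T[1,3] deriving "dac": ["C"]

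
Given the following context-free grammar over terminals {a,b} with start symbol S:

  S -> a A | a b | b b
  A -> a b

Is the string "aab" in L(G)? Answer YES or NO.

Convert to CNF:
  S -> T0 A | T0 T1 | T1 T1
  A -> T0 T1
  T0 -> a
  T1 -> b

CYK fill:
  T[0,0] 'a' = {T0}  orig:{}
  T[1,1] 'a' = {T0}  orig:{}
  T[2,2] 'b' = {T1}  orig:{}
  T[0,1] 'aa' = ∅
  T[1,2] 'ab' = {A,S}
  T[0,2] 'aab' = {S}

S ∈ T[0,2] ⇒ YES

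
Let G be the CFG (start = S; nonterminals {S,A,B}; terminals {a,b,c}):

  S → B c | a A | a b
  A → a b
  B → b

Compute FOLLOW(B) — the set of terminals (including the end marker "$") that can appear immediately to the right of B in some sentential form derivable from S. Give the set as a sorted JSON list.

FIRST sets, iterate to fixpoint:
round 1:
  A via A→a b: +{a}
  B via B→b: +{b}
  S via S→B c: +{b}
  S via S→a A: +{a}
  FIRST[S]={a,b}  FIRST[A]={a}  FIRST[B]={b}
round 2: done
  FIRST[S]={a,b}  FIRST[A]={a}  FIRST[B]={b}

Compute FOLLOW by fixpoint:
seed FOLLOW(S) with $
[1]
  S→B c: FOLLOW(B) ⊇ FIRST(c) = {c}; new: +{c}
  S→a A: FOLLOW(A) ⊇ FOLLOW(S) ⊇ {$}; new: +{$}
  FOLLOW(S)={$}  FOLLOW(A)={$}  FOLLOW(B)={c}
[2] (no change)
  FOLLOW(S)={$}  FOLLOW(A)={$}  FOLLOW(B)={c}

FOLLOW(B) = ["c"]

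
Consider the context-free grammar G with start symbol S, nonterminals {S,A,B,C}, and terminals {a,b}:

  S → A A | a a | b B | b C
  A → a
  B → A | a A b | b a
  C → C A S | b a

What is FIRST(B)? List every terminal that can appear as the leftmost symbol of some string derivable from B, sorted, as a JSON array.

FIRST sets, iterate to fixpoint:
round 1:
  A via A→a: +{a}
  B via B→A: +{a}
  B via B→b a: +{b}
  C via C→b a: +{b}
  S via S→A A: +{a}
  S via S→b B: +{b}
  FIRST[S]={a,b}  FIRST[A]={a}  FIRST[B]={a,b}  FIRST[C]={b}
round 2: (no change)
  FIRST[S]={a,b}  FIRST[A]={a}  FIRST[B]={a,b}  FIRST[C]={b}

FIRST(B) = ["a", "b"]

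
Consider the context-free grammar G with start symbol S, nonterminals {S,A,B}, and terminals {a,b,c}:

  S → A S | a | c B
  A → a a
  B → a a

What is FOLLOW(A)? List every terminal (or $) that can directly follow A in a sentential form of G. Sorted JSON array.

FIRST sets, iterate to fixpoint:
round 1:
  A via A→a a: +{a}
  B via B→a a: +{a}
  S via S→A S: +{a}
  S via S→c B: +{c}
  S: {a,c}  A: {a}  B: {a}
round 2: done
  S: {a,c}  A: {a}  B: {a}

Compute FOLLOW by fixpoint:
initialize: $ ∈ FOLLOW(S)
[1]
  S→A S: FOLLOW(A) ⊇ FIRST(S) = {a,c}; new: +{a,c}
  S→c B: FOLLOW(B) ⊇ FOLLOW(S) ⊇ {$}; new: +{$}
  FOLLOW(S)={$}  FOLLOW(A)={a,c}  FOLLOW(B)={$}
[2] done
  FOLLOW(S)={$}  FOLLOW(A)={a,c}  FOLLOW(B)={$}

FOLLOW(A) = ["a", "c"]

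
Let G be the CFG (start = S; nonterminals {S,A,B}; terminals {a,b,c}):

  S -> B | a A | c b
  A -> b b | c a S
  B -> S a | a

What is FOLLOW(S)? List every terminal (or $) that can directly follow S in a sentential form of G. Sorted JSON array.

Compute FIRST by fixpoint:
pass 1:
  A via A→b b: +{b}
  A via A→c a S: +{c}
  B via B→a: +{a}
  S via S→B: +{a}
  S via S→c b: +{c}
  FIRST[S]={a,c}  FIRST[A]={b,c}  FIRST[B]={a}
pass 2:
  B via B→S a: +{c}
  FIRST[S]={a,c}  FIRST[A]={b,c}  FIRST[B]={a,c}
pass 3: — fixpoint
  FIRST[S]={a,c}  FIRST[A]={b,c}  FIRST[B]={a,c}

FOLLOW iteration:
initialize: $ ∈ FOLLOW(S)
iter 1:
  B→S a: FOLLOW(S) ⊇ FIRST(a) = {a}; new: +{a}
  S→B: FOLLOW(B) ⊇ FOLLOW(S) ⊇ {$,a}; new: +{$,a}
  S→a A: FOLLOW(A) ⊇ FOLLOW(S) ⊇ {$,a}; new: +{$,a}
  FOLLOW(S)={$,a}  FOLLOW(A)={$,a}  FOLLOW(B)={$,a}
iter 2: (no change)
  FOLLOW(S)={$,a}  FOLLOW(A)={$,a}  FOLLOW(B)={$,a}

FOLLOW(S) = ["$", "a"]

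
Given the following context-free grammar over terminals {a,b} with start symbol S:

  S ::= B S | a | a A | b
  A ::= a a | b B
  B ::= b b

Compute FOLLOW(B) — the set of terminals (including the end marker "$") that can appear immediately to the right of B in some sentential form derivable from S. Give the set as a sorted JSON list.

FIRST sets, iterate to fixpoint:
iter 1:
  A via A→a a: +{a}
  A via A→b B: +{b}
  B via B→b b: +{b}
  S via S→B S: +{b}
  S via S→a: +{a}
  FIRST(S)={a,b}  FIRST(A)={a,b}  FIRST(B)={b}
iter 2: (stable)
  FIRST(S)={a,b}  FIRST(A)={a,b}  FIRST(B)={b}

FOLLOW sets:
seed FOLLOW(S) with $
pass 1:
  S→B S: FOLLOW(B) ⊇ FIRST(S) = {a,b}; new: +{a,b}
  S→a A: FOLLOW(A) ⊇ FOLLOW(S) ⊇ {$}; new: +{$}
  S: {$}  A: {$}  B: {a,b}
pass 2:
  A→b B: FOLLOW(B) ⊇ FOLLOW(A) ⊇ {$}; new: +{$}
  S: {$}  A: {$}  B: {$,a,b}
pass 3: (no change)
  S: {$}  A: {$}  B: {$,a,b}

FOLLOW(B) = ["$", "a", "b"]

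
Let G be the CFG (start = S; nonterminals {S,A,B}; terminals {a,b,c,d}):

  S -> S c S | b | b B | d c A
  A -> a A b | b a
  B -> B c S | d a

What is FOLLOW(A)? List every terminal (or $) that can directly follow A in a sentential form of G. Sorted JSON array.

FIRST iteration:
round 1:
  A via A→a A b: +{a}
  A via A→b a: +{b}
  B via B→d a: +{d}
  S via S→b: +{b}
  S via S→d c A: +{d}
  S: {b,d}  A: {a,b}  B: {d}
round 2: (stable)
  S: {b,d}  A: {a,b}  B: {d}

FOLLOW sets:
seed FOLLOW(S) with $
round 1:
  A→a A b: FOLLOW(A) ⊇ FIRST(b) = {b}; new: +{b}
  B→B c S: FOLLOW(B) ⊇ FIRST(c) = {c}; new: +{c}
  B→B c S: FOLLOW(S) ⊇ FOLLOW(B) ⊇ {c}; new: +{c}
  S→b B: FOLLOW(B) ⊇ FOLLOW(S) ⊇ {$,c}; new: +{$}
  S→d c A: FOLLOW(A) ⊇ FOLLOW(S) ⊇ {$,c}; new: +{$,c}
  FOLLOW[S]={$,c}  FOLLOW[A]={$,b,c}  FOLLOW[B]={$,c}
round 2: — fixpoint
  FOLLOW[S]={$,c}  FOLLOW[A]={$,b,c}  FOLLOW[B]={$,c}

FOLLOW(A) = ["$", "b", "c"]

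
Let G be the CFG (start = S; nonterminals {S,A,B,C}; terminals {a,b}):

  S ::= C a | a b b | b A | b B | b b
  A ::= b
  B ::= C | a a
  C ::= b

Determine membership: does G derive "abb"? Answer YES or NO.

Convert to CNF:
  S -> C T0 | T0 X2 | T1 A | T1 B | T1 T1
  A -> b
  B -> T0 T0 | b
  C -> b
  T0 -> a
  T1 -> b
  X2 -> T1 T1

CYK table (by increasing span):
  [0..0]={T0}  "a"  orig:{}
  [1..1]={A,B,C,T1}  "b"  orig:{A,B,C}
  [2..2]={A,B,C,T1}  "b"  orig:{A,B,C}
  [0..1]=∅  "ab"
  [1..2]={S,X2}  "bb"  orig:{S}
  [0..2]={S}  "abb"

S ∈ T[0,2] ⇒ YES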